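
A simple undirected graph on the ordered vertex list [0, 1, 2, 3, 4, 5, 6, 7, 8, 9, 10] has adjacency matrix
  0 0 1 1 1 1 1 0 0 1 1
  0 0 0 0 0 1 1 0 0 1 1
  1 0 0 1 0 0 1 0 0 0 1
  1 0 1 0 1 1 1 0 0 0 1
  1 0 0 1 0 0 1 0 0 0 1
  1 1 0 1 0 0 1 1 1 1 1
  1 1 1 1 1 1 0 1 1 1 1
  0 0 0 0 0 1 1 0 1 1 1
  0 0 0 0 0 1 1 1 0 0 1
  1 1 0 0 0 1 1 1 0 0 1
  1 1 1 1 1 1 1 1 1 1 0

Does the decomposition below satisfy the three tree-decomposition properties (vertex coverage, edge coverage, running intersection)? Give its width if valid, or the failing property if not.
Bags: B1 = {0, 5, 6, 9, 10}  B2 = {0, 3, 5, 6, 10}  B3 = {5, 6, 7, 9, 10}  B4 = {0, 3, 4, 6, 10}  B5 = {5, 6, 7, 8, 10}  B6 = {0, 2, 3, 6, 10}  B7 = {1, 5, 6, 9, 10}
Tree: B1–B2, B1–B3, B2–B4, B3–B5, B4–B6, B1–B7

Yes; width 4.

Checking the three conditions: (i) the bags cover all of {0, 1, 2, 3, 4, 5, 6, 7, 8, 9, 10}; (ii) for each edge, some bag contains both endpoints; (iii) the bags containing any fixed vertex form a subtree. All hold, so the decomposition is valid with width 5 − 1 = 4.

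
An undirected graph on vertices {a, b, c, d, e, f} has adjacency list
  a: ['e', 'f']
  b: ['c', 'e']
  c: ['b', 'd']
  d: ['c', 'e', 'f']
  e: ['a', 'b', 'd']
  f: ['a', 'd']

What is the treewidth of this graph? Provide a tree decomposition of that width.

Treewidth 2.
One optimal decomposition is:
Bags: B1 = {b, c, d}  B2 = {b, d, e}  B3 = {d, e, f}  B4 = {a, e, f}
Tree: B1–B2, B2–B3, B3–B4

Each bag holds 3 vertices, so the decomposition has width 2, which upper-bounds the treewidth. Since c–b–e–d–c is a cycle in G, G is not acyclic. Forests are exactly the graphs of treewidth ≤ 1, so tw(G) ≥ 2. Therefore the treewidth is 2.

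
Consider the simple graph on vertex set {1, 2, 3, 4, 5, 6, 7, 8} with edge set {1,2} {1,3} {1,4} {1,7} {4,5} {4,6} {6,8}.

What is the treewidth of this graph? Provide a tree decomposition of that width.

Each bag holds 2 vertices, so the decomposition has width 1, which upper-bounds the treewidth. Any graph with an edge has treewidth ≥ 1, and G has the edge 4–6. Hence tw(G) = 1 exactly.

Treewidth 1.
Bags: B1 = {4, 6}  B2 = {6, 8}  B3 = {1, 4}  B4 = {1, 2}  B5 = {1, 3}  B6 = {4, 5}  B7 = {1, 7}
Tree: B1–B2, B1–B3, B3–B4, B4–B5, B3–B6, B5–B7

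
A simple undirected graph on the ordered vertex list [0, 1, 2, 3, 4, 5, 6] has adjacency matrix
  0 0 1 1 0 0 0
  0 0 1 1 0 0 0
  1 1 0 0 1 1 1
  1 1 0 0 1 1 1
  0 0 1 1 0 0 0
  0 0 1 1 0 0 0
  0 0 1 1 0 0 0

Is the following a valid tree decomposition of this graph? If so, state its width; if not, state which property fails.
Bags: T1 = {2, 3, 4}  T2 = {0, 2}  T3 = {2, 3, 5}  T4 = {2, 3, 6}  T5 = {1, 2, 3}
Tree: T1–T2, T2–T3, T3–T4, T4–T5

No — edge (3,0) lies in no bag.

A tree decomposition must satisfy three properties: every vertex lies in some bag; for every edge, both endpoints lie together in some bag; and for every vertex, the bags containing it form a connected subtree. Here edge (3,0) lies in no bag, so the decomposition is invalid.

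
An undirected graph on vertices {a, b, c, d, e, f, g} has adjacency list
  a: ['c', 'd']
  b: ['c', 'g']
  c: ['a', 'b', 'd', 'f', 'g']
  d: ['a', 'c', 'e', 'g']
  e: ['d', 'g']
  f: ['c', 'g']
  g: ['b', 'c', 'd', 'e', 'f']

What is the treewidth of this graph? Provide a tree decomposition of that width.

Every bag has size at most 3, so the width is 3 − 1 = 2 and tw(G) ≤ 2. Conversely, {d, e, g} is a clique of size 3, and the vertices of any clique must share a bag in every tree decomposition; so some bag has ≥ 3 vertices and tw(G) ≥ 2. Combining the bounds, tw(G) = 2.

Treewidth 2.
One optimal decomposition is:
Bags: B1 = {c, f, g}  B2 = {c, d, g}  B3 = {a, c, d}  B4 = {b, c, g}  B5 = {d, e, g}
Tree: B1–B2, B2–B3, B1–B4, B2–B5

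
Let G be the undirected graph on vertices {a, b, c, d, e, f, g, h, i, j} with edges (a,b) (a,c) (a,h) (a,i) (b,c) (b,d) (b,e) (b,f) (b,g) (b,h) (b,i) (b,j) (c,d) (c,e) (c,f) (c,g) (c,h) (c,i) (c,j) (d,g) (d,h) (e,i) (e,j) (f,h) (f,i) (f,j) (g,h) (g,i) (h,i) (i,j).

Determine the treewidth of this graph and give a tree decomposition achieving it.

Treewidth 4.
One such decomposition:
Bags: B1 = {b, c, f, i, j}  B2 = {b, c, f, h, i}  B3 = {b, c, g, h, i}  B4 = {b, c, e, i, j}  B5 = {b, c, d, g, h}  B6 = {a, b, c, h, i}
Tree: B1–B2, B2–B3, B1–B4, B3–B5, B2–B6

Every bag has size at most 5, so the width is 5 − 1 = 4 and tw(G) ≤ 4. On the other hand G contains the 5-clique {b, c, d, g, h}. A clique must lie in a single bag of any decomposition, so no decomposition can have width below 4. Hence tw(G) = 4 exactly.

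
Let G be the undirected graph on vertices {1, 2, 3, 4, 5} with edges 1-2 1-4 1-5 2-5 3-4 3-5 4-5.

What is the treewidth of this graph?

A width-2 tree decomposition is:
Bags: B1 = {1, 4, 5}  B2 = {1, 2, 5}  B3 = {3, 4, 5}
Tree: B1–B2, B1–B3
The largest bag has 3 vertices, giving width 2; this decomposition certifies tw(G) ≤ 2. Conversely, {1, 2, 5} is a clique of size 3, and the vertices of any clique must share a bag in every tree decomposition; so some bag has ≥ 3 vertices and tw(G) ≥ 2. Therefore the treewidth is 2.

2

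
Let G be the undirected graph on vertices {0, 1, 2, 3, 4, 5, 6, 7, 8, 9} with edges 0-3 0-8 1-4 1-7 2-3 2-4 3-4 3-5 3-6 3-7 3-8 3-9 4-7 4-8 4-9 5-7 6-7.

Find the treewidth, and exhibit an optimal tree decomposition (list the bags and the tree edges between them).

Treewidth 2.
One optimal decomposition is:
Bags: B1 = {3, 4, 9}  B2 = {2, 3, 4}  B3 = {3, 4, 7}  B4 = {1, 4, 7}  B5 = {3, 6, 7}  B6 = {3, 4, 8}  B7 = {0, 3, 8}  B8 = {3, 5, 7}
Tree: B1–B2, B1–B3, B3–B4, B3–B5, B3–B6, B6–B7, B3–B8

Each bag holds 3 vertices, so the decomposition has width 2, which upper-bounds the treewidth. For the lower bound, the 3 vertices {1, 4, 7} are pairwise adjacent, and any tree decomposition puts a clique entirely inside one bag — forcing width ≥ 2. Hence tw(G) = 2 exactly.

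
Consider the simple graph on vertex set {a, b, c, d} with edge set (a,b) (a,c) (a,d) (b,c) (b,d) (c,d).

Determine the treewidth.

3

A width-3 tree decomposition is:
Bags: B1 = {a, b, c, d}
Tree: (single bag)
With just one bag of size 4, the width is 4 − 1 = 3, so tw(G) ≤ 3. On the other hand G contains the 4-clique {a, b, c, d}. A clique must lie in a single bag of any decomposition, so no decomposition can have width below 3. Hence tw(G) = 3 exactly.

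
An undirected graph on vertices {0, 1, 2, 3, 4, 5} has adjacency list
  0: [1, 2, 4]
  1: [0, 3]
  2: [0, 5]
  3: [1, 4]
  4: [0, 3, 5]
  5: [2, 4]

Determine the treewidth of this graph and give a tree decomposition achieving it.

The largest bag has 3 vertices, giving width 2; this decomposition certifies tw(G) ≤ 2. Since 2–5–4–0–2 is a cycle in G, G is not acyclic. Forests are exactly the graphs of treewidth ≤ 1, so tw(G) ≥ 2. The upper and lower bounds meet at 2, so that is the treewidth.

Treewidth 2.
One such decomposition:
Bags: B1 = {0, 2, 5}  B2 = {0, 4, 5}  B3 = {0, 1, 4}  B4 = {1, 3, 4}
Tree: B1–B2, B2–B3, B3–B4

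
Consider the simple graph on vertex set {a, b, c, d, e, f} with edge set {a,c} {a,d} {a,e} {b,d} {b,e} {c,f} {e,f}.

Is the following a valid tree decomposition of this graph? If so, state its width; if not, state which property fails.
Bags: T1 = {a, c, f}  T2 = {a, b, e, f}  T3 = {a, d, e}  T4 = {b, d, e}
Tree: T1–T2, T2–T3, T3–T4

No — bags containing vertex b are not connected in the tree.

A tree decomposition must satisfy three properties: every vertex lies in some bag; for every edge, both endpoints lie together in some bag; and for every vertex, the bags containing it form a connected subtree. Here bags containing vertex b are not connected in the tree, so the decomposition is invalid.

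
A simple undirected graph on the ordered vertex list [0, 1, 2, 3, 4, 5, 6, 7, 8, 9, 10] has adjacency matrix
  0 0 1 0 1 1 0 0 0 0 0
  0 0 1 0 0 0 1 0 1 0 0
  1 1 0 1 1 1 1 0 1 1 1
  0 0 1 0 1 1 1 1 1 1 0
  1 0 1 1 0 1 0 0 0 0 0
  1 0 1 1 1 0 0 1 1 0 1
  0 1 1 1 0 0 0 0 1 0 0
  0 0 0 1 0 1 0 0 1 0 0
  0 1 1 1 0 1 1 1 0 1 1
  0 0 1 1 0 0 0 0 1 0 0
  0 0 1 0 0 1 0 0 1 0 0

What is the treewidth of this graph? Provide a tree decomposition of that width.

The largest bag has 4 vertices, giving width 3; this decomposition certifies tw(G) ≤ 3. Conversely, {0, 2, 4, 5} is a clique of size 4, and the vertices of any clique must share a bag in every tree decomposition; so some bag has ≥ 4 vertices and tw(G) ≥ 3. Hence tw(G) = 3 exactly.

Treewidth 3.
One optimal decomposition is:
Bags: B1 = {2, 3, 8, 9}  B2 = {2, 3, 5, 8}  B3 = {2, 3, 6, 8}  B4 = {1, 2, 6, 8}  B5 = {3, 5, 7, 8}  B6 = {2, 3, 4, 5}  B7 = {2, 5, 8, 10}  B8 = {0, 2, 4, 5}
Tree: B1–B2, B1–B3, B3–B4, B2–B5, B2–B6, B2–B7, B6–B8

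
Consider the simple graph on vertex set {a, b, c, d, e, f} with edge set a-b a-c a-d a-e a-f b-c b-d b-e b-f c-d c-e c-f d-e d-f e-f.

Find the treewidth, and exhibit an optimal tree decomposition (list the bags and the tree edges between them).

With just one bag of size 6, the width is 6 − 1 = 5, so tw(G) ≤ 5. On the other hand G contains the 6-clique {a, b, c, d, e, f}. A clique must lie in a single bag of any decomposition, so no decomposition can have width below 5. Therefore the treewidth is 5.

Treewidth 5.
One optimal decomposition is:
Bags: B1 = {a, b, c, d, e, f}
Tree: (single bag)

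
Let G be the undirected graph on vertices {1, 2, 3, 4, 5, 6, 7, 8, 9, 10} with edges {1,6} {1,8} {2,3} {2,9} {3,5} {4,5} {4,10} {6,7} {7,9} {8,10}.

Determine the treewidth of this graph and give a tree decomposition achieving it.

Every bag has size at most 3, so the width is 3 − 1 = 2 and tw(G) ≤ 2. The edges 1–6–7–9–2–3–5–4–10–8–1 form a cycle, so G is not a tree and its treewidth is at least 2. The upper and lower bounds meet at 2, so that is the treewidth.

Treewidth 2.
One optimal decomposition is:
Bags: B1 = {1, 6, 7}  B2 = {1, 7, 9}  B3 = {1, 2, 9}  B4 = {1, 2, 3}  B5 = {1, 3, 5}  B6 = {1, 4, 5}  B7 = {1, 4, 10}  B8 = {1, 8, 10}
Tree: B1–B2, B2–B3, B3–B4, B4–B5, B5–B6, B6–B7, B7–B8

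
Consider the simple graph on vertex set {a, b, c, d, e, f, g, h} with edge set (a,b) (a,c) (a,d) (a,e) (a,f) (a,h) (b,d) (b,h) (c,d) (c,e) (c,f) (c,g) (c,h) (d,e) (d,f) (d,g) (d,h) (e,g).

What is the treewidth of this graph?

3

A width-3 tree decomposition is:
Bags: B1 = {a, c, d, e}  B2 = {a, c, d, h}  B3 = {c, d, e, g}  B4 = {a, b, d, h}  B5 = {a, c, d, f}
Tree: B1–B2, B1–B3, B2–B4, B2–B5
The largest bag has 4 vertices, giving width 3; this decomposition certifies tw(G) ≤ 3. For the lower bound, the 4 vertices {c, d, e, g} are pairwise adjacent, and any tree decomposition puts a clique entirely inside one bag — forcing width ≥ 3. Combining the bounds, tw(G) = 3.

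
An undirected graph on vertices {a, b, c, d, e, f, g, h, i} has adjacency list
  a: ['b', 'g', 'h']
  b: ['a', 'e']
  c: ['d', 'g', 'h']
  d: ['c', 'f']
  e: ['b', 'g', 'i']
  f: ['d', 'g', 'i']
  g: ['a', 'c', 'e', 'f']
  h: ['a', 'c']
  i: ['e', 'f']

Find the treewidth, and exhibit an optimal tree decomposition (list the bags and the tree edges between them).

Each bag holds 4 vertices, so the decomposition has width 3, which upper-bounds the treewidth. For the lower bound: the 4 vertex sets {d,f,i}, {e}, {g}, {a,b,c,h} are disjoint, each induces a connected subgraph, and every pair is joined by at least one edge of G. Contracting each set to a single vertex therefore yields K_{4} as a minor, and since treewidth is minor-monotone, tw(G) ≥ tw(K_{4}) = 3. Combining the bounds, tw(G) = 3.

Treewidth 3.
One such decomposition:
Bags: B1 = {d, e, f, i}  B2 = {d, e, f, g}  B3 = {c, d, e, g}  B4 = {b, c, e, g}  B5 = {a, b, c, g}  B6 = {a, b, c, h}
Tree: B1–B2, B2–B3, B3–B4, B4–B5, B5–B6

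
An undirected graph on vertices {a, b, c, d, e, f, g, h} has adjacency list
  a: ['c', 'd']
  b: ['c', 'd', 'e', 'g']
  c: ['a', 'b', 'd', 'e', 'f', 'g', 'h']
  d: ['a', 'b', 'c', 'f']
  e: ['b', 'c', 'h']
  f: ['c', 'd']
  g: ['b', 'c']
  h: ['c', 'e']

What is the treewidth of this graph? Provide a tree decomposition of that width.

Each bag holds 3 vertices, so the decomposition has width 2, which upper-bounds the treewidth. Conversely, {c, d, f} is a clique of size 3, and the vertices of any clique must share a bag in every tree decomposition; so some bag has ≥ 3 vertices and tw(G) ≥ 2. Combining the bounds, tw(G) = 2.

Treewidth 2.
Bags: B1 = {b, c, e}  B2 = {c, e, h}  B3 = {b, c, d}  B4 = {b, c, g}  B5 = {a, c, d}  B6 = {c, d, f}
Tree: B1–B2, B1–B3, B1–B4, B3–B5, B3–B6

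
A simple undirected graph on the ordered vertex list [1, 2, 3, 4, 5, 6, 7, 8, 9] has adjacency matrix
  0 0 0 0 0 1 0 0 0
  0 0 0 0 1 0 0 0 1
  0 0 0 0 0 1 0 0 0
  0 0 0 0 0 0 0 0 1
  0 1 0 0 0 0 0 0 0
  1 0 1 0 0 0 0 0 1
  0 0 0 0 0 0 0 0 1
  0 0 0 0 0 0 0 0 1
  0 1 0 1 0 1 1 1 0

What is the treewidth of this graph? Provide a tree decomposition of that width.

Every bag has size at most 2, so the width is 2 − 1 = 1 and tw(G) ≤ 1. Any graph with an edge has treewidth ≥ 1, and G has the edge 2–9. Hence tw(G) = 1 exactly.

Treewidth 1.
Bags: B1 = {2, 9}  B2 = {7, 9}  B3 = {8, 9}  B4 = {4, 9}  B5 = {6, 9}  B6 = {2, 5}  B7 = {1, 6}  B8 = {3, 6}
Tree: B1–B2, B1–B3, B3–B4, B4–B5, B1–B6, B5–B7, B5–B8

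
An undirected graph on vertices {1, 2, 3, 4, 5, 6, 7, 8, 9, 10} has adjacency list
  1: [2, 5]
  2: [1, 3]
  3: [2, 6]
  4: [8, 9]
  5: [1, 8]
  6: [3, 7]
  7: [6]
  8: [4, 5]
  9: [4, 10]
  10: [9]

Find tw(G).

1

A width-1 tree decomposition is:
Bags: B1 = {6, 7}  B2 = {3, 6}  B3 = {2, 3}  B4 = {1, 2}  B5 = {1, 5}  B6 = {5, 8}  B7 = {4, 8}  B8 = {4, 9}  B9 = {9, 10}
Tree: B1–B2, B2–B3, B3–B4, B4–B5, B5–B6, B6–B7, B7–B8, B8–B9
The largest bag has 2 vertices, giving width 1; this decomposition certifies tw(G) ≤ 1. Any graph with an edge has treewidth ≥ 1, and G has the edge 7–6. Therefore the treewidth is 1.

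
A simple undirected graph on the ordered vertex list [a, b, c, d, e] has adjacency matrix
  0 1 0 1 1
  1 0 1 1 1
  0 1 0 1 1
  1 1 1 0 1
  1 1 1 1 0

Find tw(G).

A width-3 tree decomposition is:
Bags: B1 = {a, b, d, e}  B2 = {b, c, d, e}
Tree: B1–B2
Each bag holds 4 vertices, so the decomposition has width 3, which upper-bounds the treewidth. For the lower bound, the 4 vertices {b, c, d, e} are pairwise adjacent, and any tree decomposition puts a clique entirely inside one bag — forcing width ≥ 3. Hence tw(G) = 3 exactly.

3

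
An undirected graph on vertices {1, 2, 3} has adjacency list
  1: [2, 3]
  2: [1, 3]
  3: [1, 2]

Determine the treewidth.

A width-2 tree decomposition is:
Bags: B1 = {1, 2, 3}
Tree: (single bag)
With just one bag of size 3, the width is 3 − 1 = 2, so tw(G) ≤ 2. Conversely, {1, 2, 3} is a clique of size 3, and the vertices of any clique must share a bag in every tree decomposition; so some bag has ≥ 3 vertices and tw(G) ≥ 2. The upper and lower bounds meet at 2, so that is the treewidth.

2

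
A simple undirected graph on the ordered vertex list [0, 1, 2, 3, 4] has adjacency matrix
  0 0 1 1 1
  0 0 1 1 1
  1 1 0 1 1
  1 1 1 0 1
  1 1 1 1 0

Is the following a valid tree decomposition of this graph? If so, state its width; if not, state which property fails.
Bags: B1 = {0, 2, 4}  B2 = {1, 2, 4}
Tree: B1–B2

No — vertex 3 appears in no bag.

A tree decomposition must satisfy three properties: every vertex lies in some bag; for every edge, both endpoints lie together in some bag; and for every vertex, the bags containing it form a connected subtree. Here vertex 3 appears in no bag, so the decomposition is invalid.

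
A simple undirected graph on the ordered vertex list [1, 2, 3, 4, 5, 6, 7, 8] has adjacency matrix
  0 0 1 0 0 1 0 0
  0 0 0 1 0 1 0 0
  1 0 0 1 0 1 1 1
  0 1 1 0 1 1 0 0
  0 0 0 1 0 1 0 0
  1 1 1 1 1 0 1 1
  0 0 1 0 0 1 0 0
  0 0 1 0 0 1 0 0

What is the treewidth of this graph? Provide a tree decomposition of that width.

Each bag holds 3 vertices, so the decomposition has width 2, which upper-bounds the treewidth. On the other hand G contains the 3-clique {2, 4, 6}. A clique must lie in a single bag of any decomposition, so no decomposition can have width below 2. Therefore the treewidth is 2.

Treewidth 2.
Bags: B1 = {1, 3, 6}  B2 = {3, 6, 7}  B3 = {3, 6, 8}  B4 = {3, 4, 6}  B5 = {2, 4, 6}  B6 = {4, 5, 6}
Tree: B1–B2, B2–B3, B1–B4, B4–B5, B4–B6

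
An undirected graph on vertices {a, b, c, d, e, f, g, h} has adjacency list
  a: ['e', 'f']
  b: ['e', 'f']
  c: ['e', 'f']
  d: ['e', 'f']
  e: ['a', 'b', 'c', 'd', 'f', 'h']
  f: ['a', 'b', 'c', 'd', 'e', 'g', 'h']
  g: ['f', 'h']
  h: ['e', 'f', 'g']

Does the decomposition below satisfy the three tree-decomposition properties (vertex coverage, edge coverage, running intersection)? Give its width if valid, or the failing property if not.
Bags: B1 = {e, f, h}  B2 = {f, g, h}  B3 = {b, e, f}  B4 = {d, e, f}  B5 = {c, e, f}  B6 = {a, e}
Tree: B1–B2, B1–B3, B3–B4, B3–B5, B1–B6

A tree decomposition must satisfy three properties: every vertex lies in some bag; for every edge, both endpoints lie together in some bag; and for every vertex, the bags containing it form a connected subtree. Here edge (f,a) lies in no bag, so the decomposition is invalid.

No — edge (f,a) lies in no bag.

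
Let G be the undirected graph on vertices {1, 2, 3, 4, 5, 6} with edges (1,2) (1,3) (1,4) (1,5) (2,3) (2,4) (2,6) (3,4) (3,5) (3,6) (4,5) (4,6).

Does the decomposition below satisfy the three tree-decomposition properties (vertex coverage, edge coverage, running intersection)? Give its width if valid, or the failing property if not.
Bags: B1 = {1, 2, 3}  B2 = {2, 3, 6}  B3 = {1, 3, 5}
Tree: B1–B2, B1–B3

A tree decomposition must satisfy three properties: every vertex lies in some bag; for every edge, both endpoints lie together in some bag; and for every vertex, the bags containing it form a connected subtree. Here vertex 4 appears in no bag, so the decomposition is invalid.

No — vertex 4 appears in no bag.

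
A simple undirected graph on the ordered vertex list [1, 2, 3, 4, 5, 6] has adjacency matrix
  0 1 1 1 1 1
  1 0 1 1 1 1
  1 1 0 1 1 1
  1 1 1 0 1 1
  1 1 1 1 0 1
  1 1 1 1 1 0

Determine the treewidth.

A width-5 tree decomposition is:
Bags: B1 = {1, 2, 3, 4, 5, 6}
Tree: (single bag)
A single bag containing all 6 vertices is trivially a valid decomposition of width 5. On the other hand G contains the 6-clique {1, 2, 3, 4, 5, 6}. A clique must lie in a single bag of any decomposition, so no decomposition can have width below 5. Hence tw(G) = 5 exactly.

5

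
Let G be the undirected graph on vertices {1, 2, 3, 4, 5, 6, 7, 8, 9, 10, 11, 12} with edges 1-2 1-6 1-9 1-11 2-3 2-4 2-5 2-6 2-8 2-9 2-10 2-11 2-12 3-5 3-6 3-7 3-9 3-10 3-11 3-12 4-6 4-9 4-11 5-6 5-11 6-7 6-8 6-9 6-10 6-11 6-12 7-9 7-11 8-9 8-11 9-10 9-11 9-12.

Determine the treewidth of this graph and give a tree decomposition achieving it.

Treewidth 4.
One optimal decomposition is:
Bags: B1 = {2, 3, 6, 9, 10}  B2 = {2, 3, 6, 9, 11}  B3 = {2, 4, 6, 9, 11}  B4 = {2, 3, 5, 6, 11}  B5 = {1, 2, 6, 9, 11}  B6 = {2, 3, 6, 9, 12}  B7 = {3, 6, 7, 9, 11}  B8 = {2, 6, 8, 9, 11}
Tree: B1–B2, B2–B3, B2–B4, B3–B5, B1–B6, B2–B7, B5–B8

Each bag holds 5 vertices, so the decomposition has width 4, which upper-bounds the treewidth. On the other hand G contains the 5-clique {2, 3, 6, 9, 10}. A clique must lie in a single bag of any decomposition, so no decomposition can have width below 4. Hence tw(G) = 4 exactly.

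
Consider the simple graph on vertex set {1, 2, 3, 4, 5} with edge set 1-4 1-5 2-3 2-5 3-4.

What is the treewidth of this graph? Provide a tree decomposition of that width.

Each bag holds 3 vertices, so the decomposition has width 2, which upper-bounds the treewidth. For the lower bound, G contains the cycle 1–4–3–2–5–1, so G is not a forest; only forests have treewidth ≤ 1, hence tw(G) ≥ 2. Hence tw(G) = 2 exactly.

Treewidth 2.
One optimal decomposition is:
Bags: B1 = {1, 3, 4}  B2 = {1, 2, 3}  B3 = {1, 2, 5}
Tree: B1–B2, B2–B3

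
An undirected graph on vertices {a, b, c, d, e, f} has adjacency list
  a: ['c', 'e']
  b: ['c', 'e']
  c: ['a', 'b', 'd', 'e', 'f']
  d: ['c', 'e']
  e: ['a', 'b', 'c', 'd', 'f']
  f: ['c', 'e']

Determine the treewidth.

2

A width-2 tree decomposition is:
Bags: B1 = {a, c, e}  B2 = {b, c, e}  B3 = {c, d, e}  B4 = {c, e, f}
Tree: B1–B2, B1–B3, B2–B4
Each bag holds 3 vertices, so the decomposition has width 2, which upper-bounds the treewidth. Conversely, {c, d, e} is a clique of size 3, and the vertices of any clique must share a bag in every tree decomposition; so some bag has ≥ 3 vertices and tw(G) ≥ 2. Hence tw(G) = 2 exactly.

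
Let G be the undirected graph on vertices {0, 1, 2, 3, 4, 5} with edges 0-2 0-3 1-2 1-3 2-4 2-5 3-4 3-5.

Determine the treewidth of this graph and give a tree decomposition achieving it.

The largest bag has 3 vertices, giving width 2; this decomposition certifies tw(G) ≤ 2. For the lower bound, G contains the cycle 0–2–4–3–0, so G is not a forest; only forests have treewidth ≤ 1, hence tw(G) ≥ 2. Hence tw(G) = 2 exactly.

Treewidth 2.
One such decomposition:
Bags: B1 = {0, 2, 3}  B2 = {2, 3, 4}  B3 = {1, 2, 3}  B4 = {2, 3, 5}
Tree: B1–B2, B2–B3, B3–B4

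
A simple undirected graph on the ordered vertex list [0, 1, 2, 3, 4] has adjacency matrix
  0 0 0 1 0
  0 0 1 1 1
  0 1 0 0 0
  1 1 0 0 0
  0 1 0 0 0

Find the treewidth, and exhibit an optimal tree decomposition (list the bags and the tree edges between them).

Treewidth 1.
One such decomposition:
Bags: B1 = {1, 4}  B2 = {1, 3}  B3 = {1, 2}  B4 = {0, 3}
Tree: B1–B2, B1–B3, B2–B4

The largest bag has 2 vertices, giving width 1; this decomposition certifies tw(G) ≤ 1. Since G has at least one edge (e.g. 4–1), it is not an edgeless graph, so tw(G) ≥ 1. The upper and lower bounds meet at 1, so that is the treewidth.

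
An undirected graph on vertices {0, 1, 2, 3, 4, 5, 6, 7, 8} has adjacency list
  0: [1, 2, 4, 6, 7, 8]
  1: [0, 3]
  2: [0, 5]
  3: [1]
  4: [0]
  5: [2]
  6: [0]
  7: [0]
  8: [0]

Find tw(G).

A width-1 tree decomposition is:
Bags: B1 = {0, 2}  B2 = {0, 1}  B3 = {0, 8}  B4 = {1, 3}  B5 = {0, 4}  B6 = {2, 5}  B7 = {0, 7}  B8 = {0, 6}
Tree: B1–B2, B2–B3, B2–B4, B2–B5, B1–B6, B3–B7, B1–B8
Every bag has size at most 2, so the width is 2 − 1 = 1 and tw(G) ≤ 1. Any graph with an edge has treewidth ≥ 1, and G has the edge 2–0. The upper and lower bounds meet at 1, so that is the treewidth.

1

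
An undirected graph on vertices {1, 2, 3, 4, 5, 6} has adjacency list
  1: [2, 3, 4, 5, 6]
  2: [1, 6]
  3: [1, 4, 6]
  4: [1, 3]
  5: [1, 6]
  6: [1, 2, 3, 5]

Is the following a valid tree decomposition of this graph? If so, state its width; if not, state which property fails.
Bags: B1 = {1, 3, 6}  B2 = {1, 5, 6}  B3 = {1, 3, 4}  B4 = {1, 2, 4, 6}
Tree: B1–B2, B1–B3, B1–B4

No — bags containing vertex 4 are not connected in the tree.

A tree decomposition must satisfy three properties: every vertex lies in some bag; for every edge, both endpoints lie together in some bag; and for every vertex, the bags containing it form a connected subtree. Here bags containing vertex 4 are not connected in the tree, so the decomposition is invalid.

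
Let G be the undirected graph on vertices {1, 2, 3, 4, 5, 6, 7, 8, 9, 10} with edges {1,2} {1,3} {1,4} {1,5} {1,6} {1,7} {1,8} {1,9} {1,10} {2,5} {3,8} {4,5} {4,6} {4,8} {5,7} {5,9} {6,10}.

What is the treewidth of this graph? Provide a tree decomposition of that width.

Every bag has size at most 3, so the width is 3 − 1 = 2 and tw(G) ≤ 2. For the lower bound, the 3 vertices {1, 3, 8} are pairwise adjacent, and any tree decomposition puts a clique entirely inside one bag — forcing width ≥ 2. Therefore the treewidth is 2.

Treewidth 2.
Bags: B1 = {1, 4, 5}  B2 = {1, 4, 6}  B3 = {1, 4, 8}  B4 = {1, 2, 5}  B5 = {1, 5, 7}  B6 = {1, 6, 10}  B7 = {1, 3, 8}  B8 = {1, 5, 9}
Tree: B1–B2, B1–B3, B1–B4, B4–B5, B2–B6, B3–B7, B5–B8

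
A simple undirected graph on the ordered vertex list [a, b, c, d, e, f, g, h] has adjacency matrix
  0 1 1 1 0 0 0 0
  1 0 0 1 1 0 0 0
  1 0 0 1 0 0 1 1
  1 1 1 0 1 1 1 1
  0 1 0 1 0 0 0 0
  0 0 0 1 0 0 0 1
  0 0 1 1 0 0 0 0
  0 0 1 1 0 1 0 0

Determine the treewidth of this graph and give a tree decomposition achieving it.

Treewidth 2.
Bags: B1 = {a, c, d}  B2 = {c, d, g}  B3 = {c, d, h}  B4 = {d, f, h}  B5 = {a, b, d}  B6 = {b, d, e}
Tree: B1–B2, B2–B3, B3–B4, B1–B5, B5–B6

Each bag holds 3 vertices, so the decomposition has width 2, which upper-bounds the treewidth. For the lower bound, the 3 vertices {b, d, e} are pairwise adjacent, and any tree decomposition puts a clique entirely inside one bag — forcing width ≥ 2. Hence tw(G) = 2 exactly.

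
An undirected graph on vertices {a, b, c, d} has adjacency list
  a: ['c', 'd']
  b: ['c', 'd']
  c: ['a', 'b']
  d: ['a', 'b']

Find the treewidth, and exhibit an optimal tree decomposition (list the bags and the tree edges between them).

The largest bag has 3 vertices, giving width 2; this decomposition certifies tw(G) ≤ 2. Since c–b–d–a–c is a cycle in G, G is not acyclic. Forests are exactly the graphs of treewidth ≤ 1, so tw(G) ≥ 2. Combining the bounds, tw(G) = 2.

Treewidth 2.
Bags: B1 = {b, c, d}  B2 = {a, c, d}
Tree: B1–B2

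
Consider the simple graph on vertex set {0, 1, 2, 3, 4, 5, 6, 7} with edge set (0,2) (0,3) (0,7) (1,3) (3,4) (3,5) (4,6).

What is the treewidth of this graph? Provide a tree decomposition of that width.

Treewidth 1.
One such decomposition:
Bags: B1 = {0, 2}  B2 = {0, 3}  B3 = {3, 5}  B4 = {3, 4}  B5 = {1, 3}  B6 = {0, 7}  B7 = {4, 6}
Tree: B1–B2, B2–B3, B3–B4, B3–B5, B1–B6, B4–B7

Every bag has size at most 2, so the width is 2 − 1 = 1 and tw(G) ≤ 1. G has an edge, so its treewidth is at least 1. The upper and lower bounds meet at 1, so that is the treewidth.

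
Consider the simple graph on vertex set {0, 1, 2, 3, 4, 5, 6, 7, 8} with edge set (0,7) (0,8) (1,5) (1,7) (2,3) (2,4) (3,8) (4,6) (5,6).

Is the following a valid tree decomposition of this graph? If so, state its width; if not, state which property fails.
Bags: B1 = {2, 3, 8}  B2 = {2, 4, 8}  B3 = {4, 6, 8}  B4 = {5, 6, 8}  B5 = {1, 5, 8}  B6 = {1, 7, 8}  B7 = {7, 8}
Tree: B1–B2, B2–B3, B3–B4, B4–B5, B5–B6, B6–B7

No — vertex 0 appears in no bag.

A tree decomposition must satisfy three properties: every vertex lies in some bag; for every edge, both endpoints lie together in some bag; and for every vertex, the bags containing it form a connected subtree. Here vertex 0 appears in no bag, so the decomposition is invalid.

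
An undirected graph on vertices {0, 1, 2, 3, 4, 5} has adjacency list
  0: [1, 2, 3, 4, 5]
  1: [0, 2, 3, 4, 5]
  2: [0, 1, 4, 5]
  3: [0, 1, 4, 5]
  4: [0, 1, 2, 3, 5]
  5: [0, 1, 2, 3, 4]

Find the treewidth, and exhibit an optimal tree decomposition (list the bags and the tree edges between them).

Treewidth 4.
One such decomposition:
Bags: B1 = {0, 1, 2, 4, 5}  B2 = {0, 1, 3, 4, 5}
Tree: B1–B2

Every bag has size at most 5, so the width is 5 − 1 = 4 and tw(G) ≤ 4. On the other hand G contains the 5-clique {0, 1, 2, 4, 5}. A clique must lie in a single bag of any decomposition, so no decomposition can have width below 4. Therefore the treewidth is 4.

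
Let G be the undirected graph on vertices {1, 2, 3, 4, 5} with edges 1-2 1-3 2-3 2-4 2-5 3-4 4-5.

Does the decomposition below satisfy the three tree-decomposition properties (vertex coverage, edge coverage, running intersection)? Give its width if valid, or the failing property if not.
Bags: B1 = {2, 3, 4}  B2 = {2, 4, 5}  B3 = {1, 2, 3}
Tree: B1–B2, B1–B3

Vertex coverage: the bags together contain {1, 2, 3, 4, 5}, the full vertex set. Edge coverage: each edge of G has both endpoints in at least one bag. Running intersection: for every vertex, the bags containing it form a connected subtree. All three properties hold, so this is a valid tree decomposition of width max|bag| − 1 = 2, and hence tw(G) ≤ 2.

Yes; width 2.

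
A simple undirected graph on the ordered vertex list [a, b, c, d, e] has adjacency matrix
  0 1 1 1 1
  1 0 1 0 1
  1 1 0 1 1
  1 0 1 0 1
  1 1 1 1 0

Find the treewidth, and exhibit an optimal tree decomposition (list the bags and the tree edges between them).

Treewidth 3.
One optimal decomposition is:
Bags: B1 = {a, c, d, e}  B2 = {a, b, c, e}
Tree: B1–B2

Each bag holds 4 vertices, so the decomposition has width 3, which upper-bounds the treewidth. On the other hand G contains the 4-clique {a, c, d, e}. A clique must lie in a single bag of any decomposition, so no decomposition can have width below 3. Combining the bounds, tw(G) = 3.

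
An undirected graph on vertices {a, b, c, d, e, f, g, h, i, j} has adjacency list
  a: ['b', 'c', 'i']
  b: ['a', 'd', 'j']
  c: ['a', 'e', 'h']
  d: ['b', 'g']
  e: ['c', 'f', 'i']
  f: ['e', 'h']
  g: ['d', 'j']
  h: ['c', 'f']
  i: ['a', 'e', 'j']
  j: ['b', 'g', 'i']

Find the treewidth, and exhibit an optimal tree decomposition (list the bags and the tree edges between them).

Each bag holds 3 vertices, so the decomposition has width 2, which upper-bounds the treewidth. For the lower bound, G contains the cycle g–d–b–j–g, so G is not a forest; only forests have treewidth ≤ 1, hence tw(G) ≥ 2. Combining the bounds, tw(G) = 2.

Treewidth 2.
One optimal decomposition is:
Bags: B1 = {d, g, j}  B2 = {b, d, j}  B3 = {b, i, j}  B4 = {a, b, i}  B5 = {a, e, i}  B6 = {a, c, e}  B7 = {c, e, f}  B8 = {c, f, h}
Tree: B1–B2, B2–B3, B3–B4, B4–B5, B5–B6, B6–B7, B7–B8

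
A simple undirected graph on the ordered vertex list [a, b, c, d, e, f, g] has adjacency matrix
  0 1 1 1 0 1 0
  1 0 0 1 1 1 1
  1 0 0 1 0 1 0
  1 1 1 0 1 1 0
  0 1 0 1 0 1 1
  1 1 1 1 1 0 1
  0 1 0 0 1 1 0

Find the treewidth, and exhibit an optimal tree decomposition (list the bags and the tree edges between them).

Treewidth 3.
Bags: B1 = {b, d, e, f}  B2 = {b, e, f, g}  B3 = {a, b, d, f}  B4 = {a, c, d, f}
Tree: B1–B2, B1–B3, B3–B4

Each bag holds 4 vertices, so the decomposition has width 3, which upper-bounds the treewidth. On the other hand G contains the 4-clique {b, d, e, f}. A clique must lie in a single bag of any decomposition, so no decomposition can have width below 3. Combining the bounds, tw(G) = 3.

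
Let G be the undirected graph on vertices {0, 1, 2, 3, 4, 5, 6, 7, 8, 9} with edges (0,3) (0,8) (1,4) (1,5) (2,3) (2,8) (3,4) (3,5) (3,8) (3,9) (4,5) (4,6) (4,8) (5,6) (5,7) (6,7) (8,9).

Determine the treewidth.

A width-2 tree decomposition is:
Bags: B1 = {3, 8, 9}  B2 = {3, 4, 8}  B3 = {3, 4, 5}  B4 = {2, 3, 8}  B5 = {4, 5, 6}  B6 = {5, 6, 7}  B7 = {1, 4, 5}  B8 = {0, 3, 8}
Tree: B1–B2, B2–B3, B2–B4, B3–B5, B5–B6, B5–B7, B4–B8
Each bag holds 3 vertices, so the decomposition has width 2, which upper-bounds the treewidth. For the lower bound, the 3 vertices {1, 4, 5} are pairwise adjacent, and any tree decomposition puts a clique entirely inside one bag — forcing width ≥ 2. The upper and lower bounds meet at 2, so that is the treewidth.

2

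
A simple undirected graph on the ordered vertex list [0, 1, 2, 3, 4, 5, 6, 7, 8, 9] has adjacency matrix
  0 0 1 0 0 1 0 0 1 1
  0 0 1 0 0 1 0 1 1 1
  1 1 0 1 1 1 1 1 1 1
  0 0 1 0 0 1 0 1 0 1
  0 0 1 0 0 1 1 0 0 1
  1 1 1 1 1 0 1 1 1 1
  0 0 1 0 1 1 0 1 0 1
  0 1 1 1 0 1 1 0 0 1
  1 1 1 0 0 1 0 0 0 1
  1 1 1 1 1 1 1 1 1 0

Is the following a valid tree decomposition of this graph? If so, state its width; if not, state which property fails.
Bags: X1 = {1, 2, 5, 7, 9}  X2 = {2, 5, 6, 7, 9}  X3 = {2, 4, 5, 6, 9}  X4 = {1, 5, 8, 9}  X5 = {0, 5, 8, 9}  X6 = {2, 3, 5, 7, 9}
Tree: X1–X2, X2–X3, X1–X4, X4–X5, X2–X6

No — edge (2,8) lies in no bag.

A tree decomposition must satisfy three properties: every vertex lies in some bag; for every edge, both endpoints lie together in some bag; and for every vertex, the bags containing it form a connected subtree. Here edge (2,8) lies in no bag, so the decomposition is invalid.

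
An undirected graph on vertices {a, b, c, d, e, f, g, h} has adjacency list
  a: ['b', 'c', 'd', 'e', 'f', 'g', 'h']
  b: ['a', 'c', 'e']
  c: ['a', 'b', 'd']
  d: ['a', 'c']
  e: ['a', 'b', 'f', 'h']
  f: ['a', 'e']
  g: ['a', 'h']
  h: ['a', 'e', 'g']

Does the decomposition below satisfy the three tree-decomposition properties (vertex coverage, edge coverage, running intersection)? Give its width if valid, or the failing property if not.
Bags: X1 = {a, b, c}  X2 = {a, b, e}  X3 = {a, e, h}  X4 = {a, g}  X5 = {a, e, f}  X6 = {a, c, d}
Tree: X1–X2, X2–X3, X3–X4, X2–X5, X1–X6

No — edge (h,g) lies in no bag.

A tree decomposition must satisfy three properties: every vertex lies in some bag; for every edge, both endpoints lie together in some bag; and for every vertex, the bags containing it form a connected subtree. Here edge (h,g) lies in no bag, so the decomposition is invalid.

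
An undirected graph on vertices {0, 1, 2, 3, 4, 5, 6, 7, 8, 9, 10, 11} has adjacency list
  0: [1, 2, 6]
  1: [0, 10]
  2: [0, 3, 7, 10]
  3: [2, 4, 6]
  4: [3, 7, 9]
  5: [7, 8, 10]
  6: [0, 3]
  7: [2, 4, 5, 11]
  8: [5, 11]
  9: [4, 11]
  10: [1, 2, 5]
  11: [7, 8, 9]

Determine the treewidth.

3

A width-3 tree decomposition is:
Bags: B1 = {0, 1, 6, 10}  B2 = {0, 2, 6, 10}  B3 = {2, 3, 6, 10}  B4 = {2, 3, 5, 10}  B5 = {2, 3, 5, 7}  B6 = {3, 4, 5, 7}  B7 = {4, 5, 7, 8}  B8 = {4, 7, 8, 11}  B9 = {4, 8, 9, 11}
Tree: B1–B2, B2–B3, B3–B4, B4–B5, B5–B6, B6–B7, B7–B8, B8–B9
The largest bag has 4 vertices, giving width 3; this decomposition certifies tw(G) ≤ 3. For the lower bound: the 4 vertex sets {0,1,6}, {10}, {2}, {3,4,5,7} are disjoint, each induces a connected subgraph, and every pair is joined by at least one edge of G. Contracting each set to a single vertex therefore yields K_{4} as a minor, and since treewidth is minor-monotone, tw(G) ≥ tw(K_{4}) = 3. Hence tw(G) = 3 exactly.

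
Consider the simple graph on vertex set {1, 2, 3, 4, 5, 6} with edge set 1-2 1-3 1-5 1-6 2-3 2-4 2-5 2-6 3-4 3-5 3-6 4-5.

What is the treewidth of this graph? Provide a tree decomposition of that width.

The largest bag has 4 vertices, giving width 3; this decomposition certifies tw(G) ≤ 3. Conversely, {1, 2, 3, 5} is a clique of size 4, and the vertices of any clique must share a bag in every tree decomposition; so some bag has ≥ 4 vertices and tw(G) ≥ 3. Combining the bounds, tw(G) = 3.

Treewidth 3.
One optimal decomposition is:
Bags: B1 = {1, 2, 3, 5}  B2 = {2, 3, 4, 5}  B3 = {1, 2, 3, 6}
Tree: B1–B2, B1–B3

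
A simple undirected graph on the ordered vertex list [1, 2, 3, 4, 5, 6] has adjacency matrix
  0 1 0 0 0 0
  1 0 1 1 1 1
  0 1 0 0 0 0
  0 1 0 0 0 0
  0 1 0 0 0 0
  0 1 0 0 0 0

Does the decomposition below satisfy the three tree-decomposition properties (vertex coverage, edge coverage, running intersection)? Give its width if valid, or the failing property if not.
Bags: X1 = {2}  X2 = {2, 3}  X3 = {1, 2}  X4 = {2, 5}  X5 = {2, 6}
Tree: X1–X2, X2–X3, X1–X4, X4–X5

A tree decomposition must satisfy three properties: every vertex lies in some bag; for every edge, both endpoints lie together in some bag; and for every vertex, the bags containing it form a connected subtree. Here vertex 4 appears in no bag, so the decomposition is invalid.

No — vertex 4 appears in no bag.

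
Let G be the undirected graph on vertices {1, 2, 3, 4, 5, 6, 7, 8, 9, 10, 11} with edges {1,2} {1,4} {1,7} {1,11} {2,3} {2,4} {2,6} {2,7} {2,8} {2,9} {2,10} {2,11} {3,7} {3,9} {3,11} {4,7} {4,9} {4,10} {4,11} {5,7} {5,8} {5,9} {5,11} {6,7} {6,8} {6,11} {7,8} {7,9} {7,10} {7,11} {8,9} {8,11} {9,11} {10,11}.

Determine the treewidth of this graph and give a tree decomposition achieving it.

Treewidth 4.
Bags: B1 = {2, 4, 7, 9, 11}  B2 = {1, 2, 4, 7, 11}  B3 = {2, 4, 7, 10, 11}  B4 = {2, 7, 8, 9, 11}  B5 = {5, 7, 8, 9, 11}  B6 = {2, 3, 7, 9, 11}  B7 = {2, 6, 7, 8, 11}
Tree: B1–B2, B2–B3, B1–B4, B4–B5, B4–B6, B4–B7

Every bag has size at most 5, so the width is 5 − 1 = 4 and tw(G) ≤ 4. For the lower bound, the 5 vertices {2, 7, 8, 9, 11} are pairwise adjacent, and any tree decomposition puts a clique entirely inside one bag — forcing width ≥ 4. The upper and lower bounds meet at 4, so that is the treewidth.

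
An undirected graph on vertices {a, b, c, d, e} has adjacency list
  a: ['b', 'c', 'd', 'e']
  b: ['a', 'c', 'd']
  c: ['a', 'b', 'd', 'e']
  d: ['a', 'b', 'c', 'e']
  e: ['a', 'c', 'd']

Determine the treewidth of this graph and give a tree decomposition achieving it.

Treewidth 3.
Bags: B1 = {a, b, c, d}  B2 = {a, c, d, e}
Tree: B1–B2

The largest bag has 4 vertices, giving width 3; this decomposition certifies tw(G) ≤ 3. For the lower bound, the 4 vertices {a, c, d, e} are pairwise adjacent, and any tree decomposition puts a clique entirely inside one bag — forcing width ≥ 3. Hence tw(G) = 3 exactly.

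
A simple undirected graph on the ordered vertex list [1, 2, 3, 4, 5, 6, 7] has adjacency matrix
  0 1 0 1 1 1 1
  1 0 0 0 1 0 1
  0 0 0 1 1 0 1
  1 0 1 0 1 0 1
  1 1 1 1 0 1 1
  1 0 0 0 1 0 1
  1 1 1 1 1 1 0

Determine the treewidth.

3

A width-3 tree decomposition is:
Bags: B1 = {1, 2, 5, 7}  B2 = {1, 5, 6, 7}  B3 = {1, 4, 5, 7}  B4 = {3, 4, 5, 7}
Tree: B1–B2, B1–B3, B3–B4
Every bag has size at most 4, so the width is 4 − 1 = 3 and tw(G) ≤ 3. For the lower bound, the 4 vertices {1, 2, 5, 7} are pairwise adjacent, and any tree decomposition puts a clique entirely inside one bag — forcing width ≥ 3. The upper and lower bounds meet at 3, so that is the treewidth.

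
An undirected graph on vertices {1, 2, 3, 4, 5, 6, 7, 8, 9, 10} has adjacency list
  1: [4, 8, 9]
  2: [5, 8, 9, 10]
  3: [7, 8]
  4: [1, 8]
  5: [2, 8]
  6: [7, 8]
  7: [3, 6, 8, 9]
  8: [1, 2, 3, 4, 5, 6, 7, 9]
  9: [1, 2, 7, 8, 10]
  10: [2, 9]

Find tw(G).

2

A width-2 tree decomposition is:
Bags: B1 = {1, 8, 9}  B2 = {1, 4, 8}  B3 = {7, 8, 9}  B4 = {2, 8, 9}  B5 = {2, 5, 8}  B6 = {3, 7, 8}  B7 = {2, 9, 10}  B8 = {6, 7, 8}
Tree: B1–B2, B1–B3, B1–B4, B4–B5, B3–B6, B4–B7, B6–B8
The largest bag has 3 vertices, giving width 2; this decomposition certifies tw(G) ≤ 2. Conversely, {1, 8, 9} is a clique of size 3, and the vertices of any clique must share a bag in every tree decomposition; so some bag has ≥ 3 vertices and tw(G) ≥ 2. Hence tw(G) = 2 exactly.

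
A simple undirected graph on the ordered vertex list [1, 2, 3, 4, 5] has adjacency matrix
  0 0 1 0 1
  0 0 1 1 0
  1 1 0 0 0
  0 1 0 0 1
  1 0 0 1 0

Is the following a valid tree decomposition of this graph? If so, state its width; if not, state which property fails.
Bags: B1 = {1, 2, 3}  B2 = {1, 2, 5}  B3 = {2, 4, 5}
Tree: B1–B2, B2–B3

Yes; width 2.

Every vertex of G appears in some bag (union = {1, 2, 3, 4, 5}); every edge is covered by a bag; and for each vertex v the set of bags containing v is connected in the bag tree. The decomposition is therefore valid. The largest bag has 3 vertices, so the width is 2.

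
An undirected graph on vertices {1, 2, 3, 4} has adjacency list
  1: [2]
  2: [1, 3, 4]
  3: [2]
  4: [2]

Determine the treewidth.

A width-1 tree decomposition is:
Bags: B1 = {2, 3}  B2 = {1, 2}  B3 = {2, 4}
Tree: B1–B2, B1–B3
Each bag holds 2 vertices, so the decomposition has width 1, which upper-bounds the treewidth. G has an edge, so its treewidth is at least 1. Combining the bounds, tw(G) = 1.

1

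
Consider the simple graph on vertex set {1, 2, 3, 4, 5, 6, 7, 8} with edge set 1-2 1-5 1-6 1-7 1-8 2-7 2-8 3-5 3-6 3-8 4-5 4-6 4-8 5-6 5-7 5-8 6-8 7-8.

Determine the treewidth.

A width-3 tree decomposition is:
Bags: B1 = {1, 5, 7, 8}  B2 = {1, 5, 6, 8}  B3 = {3, 5, 6, 8}  B4 = {4, 5, 6, 8}  B5 = {1, 2, 7, 8}
Tree: B1–B2, B2–B3, B2–B4, B1–B5
The largest bag has 4 vertices, giving width 3; this decomposition certifies tw(G) ≤ 3. On the other hand G contains the 4-clique {1, 2, 7, 8}. A clique must lie in a single bag of any decomposition, so no decomposition can have width below 3. Combining the bounds, tw(G) = 3.

3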